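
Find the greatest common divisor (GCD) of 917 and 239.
1

Using the Euclidean algorithm:
917 = 3 × 239 + 200
239 = 1 × 200 + 39
200 = 5 × 39 + 5
39 = 7 × 5 + 4
5 = 1 × 4 + 1
4 = 4 × 1 + 0

GCD(917, 239) = 1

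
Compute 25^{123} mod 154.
71

Using successive squaring:
Binary expansion of 123: 1111011
Powers of 25 mod 154 (each is the square of the previous):
  25^1 ≡ 25 (mod 154)
  25^2 ≡ 25² = 625 ≡ 9 (mod 154)
  25^4 ≡ 9² = 81 ≡ 81 (mod 154)
  25^8 ≡ 81² = 6561 ≡ 93 (mod 154)
  25^16 ≡ 93² = 8649 ≡ 25 (mod 154)
  25^32 ≡ 25² = 625 ≡ 9 (mod 154)
  25^64 ≡ 9² = 81 ≡ 81 (mod 154)
123 = 64 + 32 + 16 + 8 + 2 + 1, so 25^123 = 25^64 × 25^32 × 25^16 × 25^8 × 25^2 × 25^1 ≡ 81 × 9 × 25 × 93 × 9 × 25 (mod 154)
Multiplying step by step:
  81 × 9 = 729 ≡ 113 (mod 154)
  113 × 25 = 2825 ≡ 53 (mod 154)
  53 × 93 = 4929 ≡ 1 (mod 154)
  1 × 9 = 9 ≡ 9 (mod 154)
  9 × 25 = 225 ≡ 71 (mod 154)
Result: 25^123 ≡ 71 (mod 154)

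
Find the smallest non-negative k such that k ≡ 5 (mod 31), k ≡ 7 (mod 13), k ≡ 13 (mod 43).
14203

Using the Chinese Remainder Theorem:
M = product of moduli = 17329
For equation 1: M_1 = 559, 559 ≡ 1 (mod 31), inverse of 559 mod 31 is 1 (check: 1 × 1 = 1 ≡ 1 (mod 31))
For equation 2: M_2 = 1333, 1333 ≡ 7 (mod 13), inverse of 1333 mod 13 is 2 (check: 7 × 2 = 14 ≡ 1 (mod 13))
For equation 3: M_3 = 403, 403 ≡ 16 (mod 43), inverse of 403 mod 43 is 35 (check: 16 × 35 = 560 ≡ 1 (mod 43))
Combine: k ≡ Σ r_i×M_i×(M_i⁻¹ mod m_i) = 5×559×1 + 7×1333×2 + 13×403×35 = 2795 + 18662 + 183365 = 204822
204822 mod 17329 = 14203
k ≡ 14203 (mod 17329)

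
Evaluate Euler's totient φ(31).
30

Prime factorization: 31 = 31
Using the formula φ(n) = n × Π(1 - 1/p) for each prime factor p:
φ(31) = 31 × (1 - 1/31)
φ(31) = 30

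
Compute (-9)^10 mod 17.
(-9) ≡ 8 (mod 17). 10 = 8 + 2 (binary 1010). Repeated squaring mod 17: 8^1 ≡ 8; 8^2 ≡ 8² = 64 ≡ 13; 8^4 ≡ 13² = 169 ≡ 16; 8^8 ≡ 16² = 256 ≡ 1. Multiply: (-9)^10 ≡ 8^8 × 8^2 ≡ 1 × 13 (mod 17): 1 × 13 = 13 ≡ 13. So (-9)^10 ≡ 13 (mod 17).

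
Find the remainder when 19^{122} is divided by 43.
By Fermat: 19^{42} ≡ 1 (mod 43). 122 = 2×42 + 38. So 19^{122} ≡ 19^{38} ≡ 25 (mod 43)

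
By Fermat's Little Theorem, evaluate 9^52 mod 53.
By Fermat's Little Theorem, 9^{52} ≡ 1 (mod 53) since 53 is prime and gcd(9, 53) = 1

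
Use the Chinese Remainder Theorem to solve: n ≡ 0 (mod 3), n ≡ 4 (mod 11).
M = 3 × 11 = 33. M₁ = 11, y₁ ≡ 2 (mod 3). M₂ = 3, y₂ ≡ 4 (mod 11). n = 0×11×2 + 4×3×4 ≡ 15 (mod 33)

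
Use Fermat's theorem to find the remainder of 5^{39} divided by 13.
8

By Fermat's Little Theorem, a^(p-1) ≡ 1 (mod p) for prime p and gcd(a, p) = 1
Here p = 13, so 5^12 ≡ 1 (mod 13)
We can reduce the exponent: 39 mod 12 = 3
So 5^39 ≡ 5^3 (mod 13)
Computing: 5^3 mod 13 = 8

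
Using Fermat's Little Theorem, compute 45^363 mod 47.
By Fermat: 45^{46} ≡ 1 (mod 47). 363 = 7×46 + 41. So 45^{363} ≡ 45^{41} ≡ 22 (mod 47)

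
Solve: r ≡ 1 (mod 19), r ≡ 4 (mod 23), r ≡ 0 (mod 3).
M = 19 × 23 × 3 = 1311. M₁ = 69, y₁ ≡ 8 (mod 19). M₂ = 57, y₂ ≡ 21 (mod 23). M₃ = 437, y₃ ≡ 2 (mod 3). r = 1×69×8 + 4×57×21 + 0×437×2 ≡ 96 (mod 1311)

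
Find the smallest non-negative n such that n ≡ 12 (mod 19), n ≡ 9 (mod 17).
145

Using the Chinese Remainder Theorem:
M = product of moduli = 323
For equation 1: M_1 = 17, 17 ≡ 17 (mod 19), inverse of 17 mod 19 is 9 (check: 17 × 9 = 153 ≡ 1 (mod 19))
For equation 2: M_2 = 19, 19 ≡ 2 (mod 17), inverse of 19 mod 17 is 9 (check: 2 × 9 = 18 ≡ 1 (mod 17))
Combine: n ≡ Σ r_i×M_i×(M_i⁻¹ mod m_i) = 12×17×9 + 9×19×9 = 1836 + 1539 = 3375
3375 mod 323 = 145
n ≡ 145 (mod 323)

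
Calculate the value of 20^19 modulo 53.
Using repeated squaring. 19 = 16 + 2 + 1 (binary 10011). Repeated squaring mod 53: 20^1 ≡ 20; 20^2 ≡ 20² = 400 ≡ 29; 20^4 ≡ 29² = 841 ≡ 46; 20^8 ≡ 46² = 2116 ≡ 49; 20^16 ≡ 49² = 2401 ≡ 16. Multiply: 20^19 = 20^16 × 20^2 × 20^1 ≡ 16 × 29 × 20 (mod 53): 16 × 29 = 464 ≡ 40; 40 × 20 = 800 ≡ 5. So 20^19 ≡ 5 (mod 53).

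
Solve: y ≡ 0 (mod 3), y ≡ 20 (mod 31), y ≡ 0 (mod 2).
M = 3 × 31 × 2 = 186. M₁ = 62, y₁ ≡ 2 (mod 3). M₂ = 6, y₂ ≡ 26 (mod 31). M₃ = 93, y₃ ≡ 1 (mod 2). y = 0×62×2 + 20×6×26 + 0×93×1 ≡ 144 (mod 186)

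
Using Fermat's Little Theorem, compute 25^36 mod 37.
By Fermat's Little Theorem, 25^{36} ≡ 1 (mod 37) since 37 is prime and gcd(25, 37) = 1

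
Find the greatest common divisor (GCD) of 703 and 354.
1

Using the Euclidean algorithm:
703 = 1 × 354 + 349
354 = 1 × 349 + 5
349 = 69 × 5 + 4
5 = 1 × 4 + 1
4 = 4 × 1 + 0

GCD(703, 354) = 1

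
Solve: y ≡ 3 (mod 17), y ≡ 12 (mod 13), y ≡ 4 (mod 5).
M = 17 × 13 × 5 = 1105. M₁ = 65, y₁ ≡ 11 (mod 17). M₂ = 85, y₂ ≡ 2 (mod 13). M₃ = 221, y₃ ≡ 1 (mod 5). y = 3×65×11 + 12×85×2 + 4×221×1 ≡ 649 (mod 1105)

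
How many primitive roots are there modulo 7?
Number of primitive roots mod 7 = φ(6) = 2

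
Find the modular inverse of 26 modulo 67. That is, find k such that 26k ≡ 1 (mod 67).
49

Using Extended Euclidean Algorithm:
gcd(26, 67) = 1
Bezout coefficients: 26 × -18 + 67 × 7 = 1
So 26 × -18 ≡ 1 (mod 67)
The inverse is -18 mod 67 = 49
Verification: 26 × 49 = 1274 = 19 × 67 + 1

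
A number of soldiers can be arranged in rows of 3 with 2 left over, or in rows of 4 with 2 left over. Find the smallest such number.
M = 3 × 4 = 12. M₁ = 4, y₁ ≡ 1 (mod 3). M₂ = 3, y₂ ≡ 3 (mod 4). y = 2×4×1 + 2×3×3 ≡ 2 (mod 12). The smallest positive such number is 2.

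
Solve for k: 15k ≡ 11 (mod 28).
25

Since gcd(15, 28) = 1 divides 11, a solution exists.
Multiply both sides by the inverse of 15 mod 28:
  15^(-1) mod 28 = 15
  x ≡ 15 × 11 ≡ 165 ≡ 25 (mod 28)
Verification: 15 × 25 = 375 = 13 × 28 + 11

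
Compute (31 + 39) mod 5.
0

(31 + 39) = 70
70 mod 5 = 0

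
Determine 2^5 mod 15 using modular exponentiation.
5 = 4 + 1 (binary 101). Repeated squaring mod 15: 2^1 ≡ 2; 2^2 ≡ 2² = 4 ≡ 4; 2^4 ≡ 4² = 16 ≡ 1. Multiply: 2^5 = 2^4 × 2^1 ≡ 1 × 2 (mod 15): 1 × 2 = 2 ≡ 2. So 2^5 ≡ 2 (mod 15).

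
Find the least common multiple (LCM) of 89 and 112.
9968

First find GCD(89, 112) using the Euclidean algorithm:
89 = 0 × 112 + 89
112 = 1 × 89 + 23
89 = 3 × 23 + 20
23 = 1 × 20 + 3
20 = 6 × 3 + 2
3 = 1 × 2 + 1
2 = 2 × 1 + 0
GCD(89, 112) = 1

LCM formula: LCM(a, b) = (a × b) / GCD(a, b)
LCM(89, 112) = (89 × 112) / 1
LCM(89, 112) = 9968 / 1
LCM(89, 112) = 9968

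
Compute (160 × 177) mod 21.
12

(160 × 177) = 28320
28320 mod 21 = 12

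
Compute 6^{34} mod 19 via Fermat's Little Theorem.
9

By Fermat's Little Theorem, a^(p-1) ≡ 1 (mod p) for prime p and gcd(a, p) = 1
Here p = 19, so 6^18 ≡ 1 (mod 19)
We can reduce the exponent: 34 mod 18 = 16
So 6^34 ≡ 6^16 (mod 19)
Computing: 6^16 mod 19 = 9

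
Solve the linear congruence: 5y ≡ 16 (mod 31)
28

Since gcd(5, 31) = 1 divides 16, a solution exists.
Multiply both sides by the inverse of 5 mod 31:
  5^(-1) mod 31 = 25
  x ≡ 25 × 16 ≡ 400 ≡ 28 (mod 31)
Verification: 5 × 28 = 140 = 4 × 31 + 16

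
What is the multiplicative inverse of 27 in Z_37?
27^(-1) ≡ 11 (mod 37). Verification: 27 × 11 = 297 ≡ 1 (mod 37)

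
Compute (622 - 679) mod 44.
31

(622 - 679) = -57
-57 mod 44 = 31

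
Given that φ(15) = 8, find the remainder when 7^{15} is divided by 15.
By Euler: 7^{8} ≡ 1 (mod 15) since gcd(7, 15) = 1. 15 = 1×8 + 7. So 7^{15} ≡ 7^{7} ≡ 13 (mod 15)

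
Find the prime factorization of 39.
3 × 13

Divide by primes starting from smallest:
39 ÷ 3 = 13
13 ÷ 13 = 1

39 = 3 × 13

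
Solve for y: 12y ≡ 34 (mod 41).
37

Since gcd(12, 41) = 1 divides 34, a solution exists.
Multiply both sides by the inverse of 12 mod 41:
  12^(-1) mod 41 = 24
  x ≡ 24 × 34 ≡ 816 ≡ 37 (mod 41)
Verification: 12 × 37 = 444 = 10 × 41 + 34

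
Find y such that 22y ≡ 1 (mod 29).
22^(-1) ≡ 4 (mod 29). Verification: 22 × 4 = 88 ≡ 1 (mod 29)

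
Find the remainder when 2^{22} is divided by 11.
By Fermat: 2^{10} ≡ 1 (mod 11). 22 = 2×10 + 2. So 2^{22} ≡ 2^{2} ≡ 4 (mod 11)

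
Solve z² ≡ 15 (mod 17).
The square roots of 15 mod 17 are 7 and 10. Verify: 7² = 49 ≡ 15 (mod 17)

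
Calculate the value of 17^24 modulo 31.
Using repeated squaring. 24 = 16 + 8 (binary 11000). Repeated squaring mod 31: 17^1 ≡ 17; 17^2 ≡ 17² = 289 ≡ 10; 17^4 ≡ 10² = 100 ≡ 7; 17^8 ≡ 7² = 49 ≡ 18; 17^16 ≡ 18² = 324 ≡ 14. Multiply: 17^24 = 17^16 × 17^8 ≡ 14 × 18 (mod 31): 14 × 18 = 252 ≡ 4. So 17^24 ≡ 4 (mod 31).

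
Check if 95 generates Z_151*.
p - 1 = 150 has prime divisors 2, 3, 5. Check 95^(150/q) mod 151 for each: 95^(150/2) = 95^75 ≡ 1, 95^(150/3) = 95^50 ≡ 32, 95^(150/5) = 95^30 ≡ 8 (mod 151). Since 95^75 ≡ 1 (mod 151), the order of 95 divides 75 (in fact the order is 75) ≠ 150, so it is not a primitive root.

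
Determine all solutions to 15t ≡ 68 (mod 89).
52

Since gcd(15, 89) = 1 divides 68, a solution exists.
Multiply both sides by the inverse of 15 mod 89:
  15^(-1) mod 89 = 6
  x ≡ 6 × 68 ≡ 408 ≡ 52 (mod 89)
Verification: 15 × 52 = 780 = 8 × 89 + 68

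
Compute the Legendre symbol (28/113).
(28/113) = 28^{56} mod 113 = 1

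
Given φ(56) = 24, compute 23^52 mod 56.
By Euler: 23^{24} ≡ 1 (mod 56) since gcd(23, 56) = 1. 52 = 2×24 + 4. So 23^{52} ≡ 23^{4} ≡ 9 (mod 56)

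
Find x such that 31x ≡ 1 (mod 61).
31^(-1) ≡ 2 (mod 61). Verification: 31 × 2 = 62 ≡ 1 (mod 61)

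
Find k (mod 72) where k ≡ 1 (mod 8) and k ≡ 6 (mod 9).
M = 8 × 9 = 72. M₁ = 9, y₁ ≡ 1 (mod 8). M₂ = 8, y₂ ≡ 8 (mod 9). k = 1×9×1 + 6×8×8 ≡ 33 (mod 72)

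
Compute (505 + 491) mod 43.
7

(505 + 491) = 996
996 mod 43 = 7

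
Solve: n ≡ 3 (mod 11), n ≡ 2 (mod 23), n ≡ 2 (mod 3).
M = 11 × 23 × 3 = 759. M₁ = 69, y₁ ≡ 4 (mod 11). M₂ = 33, y₂ ≡ 7 (mod 23). M₃ = 253, y₃ ≡ 1 (mod 3). n = 3×69×4 + 2×33×7 + 2×253×1 ≡ 278 (mod 759)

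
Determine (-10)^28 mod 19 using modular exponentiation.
Using Fermat: (-10)^{18} ≡ 1 (mod 19). 28 ≡ 10 (mod 18). So (-10)^{28} ≡ (-10)^{10} ≡ 9 (mod 19)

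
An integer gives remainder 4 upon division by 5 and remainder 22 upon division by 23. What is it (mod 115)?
M = 5 × 23 = 115. M₁ = 23, y₁ ≡ 2 (mod 5). M₂ = 5, y₂ ≡ 14 (mod 23). x = 4×23×2 + 22×5×14 ≡ 114 (mod 115). The smallest positive such number is 114.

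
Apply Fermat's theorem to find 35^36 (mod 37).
By Fermat's Little Theorem, 35^{36} ≡ 1 (mod 37) since 37 is prime and gcd(35, 37) = 1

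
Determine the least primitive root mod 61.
p - 1 = 60 has prime divisors 2, 3, 5. h is a primitive root mod 61 iff h^(60/q) ≢ 1 (mod 61) for each such q.
h = 2: 2^30 ≡ 60, 2^20 ≡ 47, 2^12 ≡ 9 (mod 61); none is 1, so 2 has order 60 and is a primitive root.
The smallest primitive root mod 61 is g = 2.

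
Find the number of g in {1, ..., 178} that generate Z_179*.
Number of primitive roots mod 179 = φ(178) = 88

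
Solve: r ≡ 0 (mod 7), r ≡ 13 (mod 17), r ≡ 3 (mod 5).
M = 7 × 17 × 5 = 595. M₁ = 85, y₁ ≡ 1 (mod 7). M₂ = 35, y₂ ≡ 1 (mod 17). M₃ = 119, y₃ ≡ 4 (mod 5). r = 0×85×1 + 13×35×1 + 3×119×4 ≡ 98 (mod 595)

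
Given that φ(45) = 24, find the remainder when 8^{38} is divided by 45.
By Euler: 8^{24} ≡ 1 (mod 45) since gcd(8, 45) = 1. 38 = 1×24 + 14. So 8^{38} ≡ 8^{14} ≡ 19 (mod 45)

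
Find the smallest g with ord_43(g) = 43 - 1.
p - 1 = 42 has prime divisors 2, 3, 7. h is a primitive root mod 43 iff h^(42/q) ≢ 1 (mod 43) for each such q.
h = 2: 2^21 ≡ 42, 2^14 ≡ 1, 2^6 ≡ 21 (mod 43); 2^14 ≡ 1, so not a primitive root.
h = 3: 3^21 ≡ 42, 3^14 ≡ 36, 3^6 ≡ 41 (mod 43); none is 1, so 3 has order 42 and is a primitive root.
The smallest primitive root mod 43 is g = 3.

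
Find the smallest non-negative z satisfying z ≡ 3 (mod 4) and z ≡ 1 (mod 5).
M = 4 × 5 = 20. M₁ = 5, y₁ ≡ 1 (mod 4). M₂ = 4, y₂ ≡ 4 (mod 5). z = 3×5×1 + 1×4×4 ≡ 11 (mod 20)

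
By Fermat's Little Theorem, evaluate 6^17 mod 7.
By Fermat: 6^{6} ≡ 1 (mod 7). 17 = 2×6 + 5. So 6^{17} ≡ 6^{5} ≡ 6 (mod 7)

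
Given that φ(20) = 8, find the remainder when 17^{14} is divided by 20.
By Euler: 17^{8} ≡ 1 (mod 20) since gcd(17, 20) = 1. 14 = 1×8 + 6. So 17^{14} ≡ 17^{6} ≡ 9 (mod 20)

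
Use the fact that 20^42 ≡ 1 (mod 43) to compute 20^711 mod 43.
By Fermat: 20^{42} ≡ 1 (mod 43). 711 ≡ 39 (mod 42). So 20^{711} ≡ 20^{39} ≡ 22 (mod 43)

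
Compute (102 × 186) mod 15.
12

(102 × 186) = 18972
18972 mod 15 = 12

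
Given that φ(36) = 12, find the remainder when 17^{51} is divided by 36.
By Euler: 17^{12} ≡ 1 (mod 36) since gcd(17, 36) = 1. 51 = 4×12 + 3. So 17^{51} ≡ 17^{3} ≡ 17 (mod 36)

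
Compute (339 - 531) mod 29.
11

(339 - 531) = -192
-192 mod 29 = 11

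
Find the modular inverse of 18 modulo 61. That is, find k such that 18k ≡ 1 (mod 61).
17

Using Extended Euclidean Algorithm:
gcd(18, 61) = 1
Bezout coefficients: 18 × 17 + 61 × -5 = 1
So 18 × 17 ≡ 1 (mod 61)
The inverse is 17 mod 61 = 17
Verification: 18 × 17 = 306 = 5 × 61 + 1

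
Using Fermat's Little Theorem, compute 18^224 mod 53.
By Fermat: 18^{52} ≡ 1 (mod 53). 224 = 4×52 + 16. So 18^{224} ≡ 18^{16} ≡ 46 (mod 53)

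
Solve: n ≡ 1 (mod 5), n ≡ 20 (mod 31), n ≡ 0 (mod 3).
M = 5 × 31 × 3 = 465. M₁ = 93, y₁ ≡ 2 (mod 5). M₂ = 15, y₂ ≡ 29 (mod 31). M₃ = 155, y₃ ≡ 2 (mod 3). n = 1×93×2 + 20×15×29 + 0×155×2 ≡ 51 (mod 465)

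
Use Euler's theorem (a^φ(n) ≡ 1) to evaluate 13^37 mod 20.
By Euler: 13^{8} ≡ 1 (mod 20) since gcd(13, 20) = 1. 37 = 4×8 + 5. So 13^{37} ≡ 13^{5} ≡ 13 (mod 20)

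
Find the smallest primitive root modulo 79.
3

A primitive root g modulo p has order p-1 = 78
Prime divisors of 78: [2, 3, 13]
g is a primitive root iff g^(78/q) ≢ 1 (mod 79) for each prime divisor q
Testing small values:
  g = 2: 2^39 ≡ 1, 2^26 ≡ 23, 2^6 ≡ 64 (mod 79) → 2^39 ≡ 1, not primitive root
  g = 3: 3^39 ≡ 78, 3^26 ≡ 23, 3^6 ≡ 18 (mod 79) → none is 1, primitive root!
The smallest primitive root is 3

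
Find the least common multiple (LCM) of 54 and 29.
1566

First find GCD(54, 29) using the Euclidean algorithm:
54 = 1 × 29 + 25
29 = 1 × 25 + 4
25 = 6 × 4 + 1
4 = 4 × 1 + 0
GCD(54, 29) = 1

LCM formula: LCM(a, b) = (a × b) / GCD(a, b)
LCM(54, 29) = (54 × 29) / 1
LCM(54, 29) = 1566 / 1
LCM(54, 29) = 1566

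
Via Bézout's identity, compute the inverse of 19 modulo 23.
Extended GCD: 19(-6) + 23(5) = 1. So 19^(-1) ≡ 17 ≡ 17 (mod 23). Verify: 19 × 17 = 323 ≡ 1 (mod 23)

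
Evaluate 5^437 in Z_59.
Using Fermat: 5^{58} ≡ 1 (mod 59). 437 ≡ 31 (mod 58). So 5^{437} ≡ 5^{31} ≡ 25 (mod 59)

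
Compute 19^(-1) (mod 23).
17

Using Extended Euclidean Algorithm:
gcd(19, 23) = 1
Bezout coefficients: 19 × -6 + 23 × 5 = 1
So 19 × -6 ≡ 1 (mod 23)
The inverse is -6 mod 23 = 17
Verification: 19 × 17 = 323 = 14 × 23 + 1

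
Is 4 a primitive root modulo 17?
No

To verify, check if 4^(16/q) ≢ 1 (mod 17) for each prime divisor q of 16
Divisors of 16 = 16: [1, 2, 4, 8, 16]
  4^(16/2) = 4^8 ≡ 1 (mod 17)
Conclusion: 4 is not a primitive root modulo 17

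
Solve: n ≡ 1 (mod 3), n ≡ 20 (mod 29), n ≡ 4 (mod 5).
M = 3 × 29 × 5 = 435. M₁ = 145, y₁ ≡ 1 (mod 3). M₂ = 15, y₂ ≡ 2 (mod 29). M₃ = 87, y₃ ≡ 3 (mod 5). n = 1×145×1 + 20×15×2 + 4×87×3 ≡ 49 (mod 435)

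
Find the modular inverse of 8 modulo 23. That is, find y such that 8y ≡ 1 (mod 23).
3

Using Extended Euclidean Algorithm:
gcd(8, 23) = 1
Bezout coefficients: 8 × 3 + 23 × -1 = 1
So 8 × 3 ≡ 1 (mod 23)
The inverse is 3 mod 23 = 3
Verification: 8 × 3 = 24 = 1 × 23 + 1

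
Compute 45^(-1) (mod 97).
45^(-1) ≡ 69 (mod 97). Verification: 45 × 69 = 3105 ≡ 1 (mod 97)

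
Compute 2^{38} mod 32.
0

Using successive squaring:
Binary expansion of 38: 100110
Powers of 2 mod 32 (each is the square of the previous):
  2^1 ≡ 2 (mod 32)
  2^2 ≡ 2² = 4 ≡ 4 (mod 32)
  2^4 ≡ 4² = 16 ≡ 16 (mod 32)
  2^8 ≡ 16² = 256 ≡ 0 (mod 32)
  2^16 ≡ 0² = 0 ≡ 0 (mod 32)
  2^32 ≡ 0² = 0 ≡ 0 (mod 32)
38 = 32 + 4 + 2, so 2^38 = 2^32 × 2^4 × 2^2 ≡ 0 × 16 × 4 (mod 32)
Multiplying step by step:
  0 × 16 = 0 ≡ 0 (mod 32)
  0 × 4 = 0 ≡ 0 (mod 32)
Result: 2^38 ≡ 0 (mod 32)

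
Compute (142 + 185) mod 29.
8

(142 + 185) = 327
327 mod 29 = 8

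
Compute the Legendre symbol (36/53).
(36/53) = 36^{26} mod 53 = 1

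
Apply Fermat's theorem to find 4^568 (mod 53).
By Fermat: 4^{52} ≡ 1 (mod 53). 568 ≡ 48 (mod 52). So 4^{568} ≡ 4^{48} ≡ 47 (mod 53)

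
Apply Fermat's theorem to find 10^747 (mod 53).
By Fermat: 10^{52} ≡ 1 (mod 53). 747 ≡ 19 (mod 52). So 10^{747} ≡ 10^{19} ≡ 49 (mod 53)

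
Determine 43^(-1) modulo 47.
43^(-1) ≡ 35 (mod 47). Verification: 43 × 35 = 1505 ≡ 1 (mod 47)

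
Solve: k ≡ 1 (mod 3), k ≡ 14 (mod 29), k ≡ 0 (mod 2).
M = 3 × 29 × 2 = 174. M₁ = 58, y₁ ≡ 1 (mod 3). M₂ = 6, y₂ ≡ 5 (mod 29). M₃ = 87, y₃ ≡ 1 (mod 2). k = 1×58×1 + 14×6×5 + 0×87×1 ≡ 130 (mod 174)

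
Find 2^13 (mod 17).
Using repeated squaring. 13 = 8 + 4 + 1 (binary 1101). Repeated squaring mod 17: 2^1 ≡ 2; 2^2 ≡ 2² = 4 ≡ 4; 2^4 ≡ 4² = 16 ≡ 16; 2^8 ≡ 16² = 256 ≡ 1. Multiply: 2^13 = 2^8 × 2^4 × 2^1 ≡ 1 × 16 × 2 (mod 17): 1 × 16 = 16 ≡ 16; 16 × 2 = 32 ≡ 15. So 2^13 ≡ 15 (mod 17).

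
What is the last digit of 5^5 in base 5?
5 ≡ 0 (mod 5). 5 = 4 + 1 (binary 101). Repeated squaring mod 5: 0^1 ≡ 0; 0^2 ≡ 0² = 0 ≡ 0; 0^4 ≡ 0² = 0 ≡ 0. Multiply: 5^5 ≡ 0^4 × 0^1 ≡ 0 × 0 (mod 5): 0 × 0 = 0 ≡ 0. So 5^5 ≡ 0 (mod 5).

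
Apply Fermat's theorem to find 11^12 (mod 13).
By Fermat's Little Theorem, 11^{12} ≡ 1 (mod 13) since 13 is prime and gcd(11, 13) = 1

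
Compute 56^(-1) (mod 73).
30

Using Extended Euclidean Algorithm:
gcd(56, 73) = 1
Bezout coefficients: 56 × 30 + 73 × -23 = 1
So 56 × 30 ≡ 1 (mod 73)
The inverse is 30 mod 73 = 30
Verification: 56 × 30 = 1680 = 23 × 73 + 1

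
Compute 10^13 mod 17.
Using repeated squaring. 13 = 8 + 4 + 1 (binary 1101). Repeated squaring mod 17: 10^1 ≡ 10; 10^2 ≡ 10² = 100 ≡ 15; 10^4 ≡ 15² = 225 ≡ 4; 10^8 ≡ 4² = 16 ≡ 16. Multiply: 10^13 = 10^8 × 10^4 × 10^1 ≡ 16 × 4 × 10 (mod 17): 16 × 4 = 64 ≡ 13; 13 × 10 = 130 ≡ 11. So 10^13 ≡ 11 (mod 17).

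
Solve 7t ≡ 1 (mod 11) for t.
8

Using Extended Euclidean Algorithm:
gcd(7, 11) = 1
Bezout coefficients: 7 × -3 + 11 × 2 = 1
So 7 × -3 ≡ 1 (mod 11)
The inverse is -3 mod 11 = 8
Verification: 7 × 8 = 56 = 5 × 11 + 1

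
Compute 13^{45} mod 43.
4

Using successive squaring:
Binary expansion of 45: 101101
Powers of 13 mod 43 (each is the square of the previous):
  13^1 ≡ 13 (mod 43)
  13^2 ≡ 13² = 169 ≡ 40 (mod 43)
  13^4 ≡ 40² = 1600 ≡ 9 (mod 43)
  13^8 ≡ 9² = 81 ≡ 38 (mod 43)
  13^16 ≡ 38² = 1444 ≡ 25 (mod 43)
  13^32 ≡ 25² = 625 ≡ 23 (mod 43)
45 = 32 + 8 + 4 + 1, so 13^45 = 13^32 × 13^8 × 13^4 × 13^1 ≡ 23 × 38 × 9 × 13 (mod 43)
Multiplying step by step:
  23 × 38 = 874 ≡ 14 (mod 43)
  14 × 9 = 126 ≡ 40 (mod 43)
  40 × 13 = 520 ≡ 4 (mod 43)
Result: 13^45 ≡ 4 (mod 43)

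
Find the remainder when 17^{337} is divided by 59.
By Fermat: 17^{58} ≡ 1 (mod 59). 337 = 5×58 + 47. So 17^{337} ≡ 17^{47} ≡ 35 (mod 59)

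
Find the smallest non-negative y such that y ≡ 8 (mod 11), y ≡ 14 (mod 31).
107

Using the Chinese Remainder Theorem:
M = product of moduli = 341
For equation 1: M_1 = 31, 31 ≡ 9 (mod 11), inverse of 31 mod 11 is 5 (check: 9 × 5 = 45 ≡ 1 (mod 11))
For equation 2: M_2 = 11, 11 ≡ 11 (mod 31), inverse of 11 mod 31 is 17 (check: 11 × 17 = 187 ≡ 1 (mod 31))
Combine: y ≡ Σ r_i×M_i×(M_i⁻¹ mod m_i) = 8×31×5 + 14×11×17 = 1240 + 2618 = 3858
3858 mod 341 = 107
y ≡ 107 (mod 341)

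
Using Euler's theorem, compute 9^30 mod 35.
By Euler: 9^{24} ≡ 1 (mod 35) since gcd(9, 35) = 1. 30 = 1×24 + 6. So 9^{30} ≡ 9^{6} ≡ 1 (mod 35)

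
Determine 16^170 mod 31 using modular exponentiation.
Using Fermat: 16^{30} ≡ 1 (mod 31). 170 ≡ 20 (mod 30). So 16^{170} ≡ 16^{20} ≡ 1 (mod 31)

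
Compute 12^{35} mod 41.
14

Using successive squaring:
Binary expansion of 35: 100011
Powers of 12 mod 41 (each is the square of the previous):
  12^1 ≡ 12 (mod 41)
  12^2 ≡ 12² = 144 ≡ 21 (mod 41)
  12^4 ≡ 21² = 441 ≡ 31 (mod 41)
  12^8 ≡ 31² = 961 ≡ 18 (mod 41)
  12^16 ≡ 18² = 324 ≡ 37 (mod 41)
  12^32 ≡ 37² = 1369 ≡ 16 (mod 41)
35 = 32 + 2 + 1, so 12^35 = 12^32 × 12^2 × 12^1 ≡ 16 × 21 × 12 (mod 41)
Multiplying step by step:
  16 × 21 = 336 ≡ 8 (mod 41)
  8 × 12 = 96 ≡ 14 (mod 41)
Result: 12^35 ≡ 14 (mod 41)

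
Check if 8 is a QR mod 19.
By Euler's criterion: 8^{9} ≡ 18 (mod 19). Since this equals -1 (≡ 18), 8 is not a QR.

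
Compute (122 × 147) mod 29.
12

(122 × 147) = 17934
17934 mod 29 = 12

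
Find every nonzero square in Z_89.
QRs mod 89: {1, 2, 4, 5, 8, 9, 10, 11, 16, 17, 18, 20, 21, 22, 25, 32, 34, 36, 39, 40, 42, 44, 45, 47, 49, 50, 53, 55, 57, 64, 67, 68, 69, 71, 72, 73, 78, 79, 80, 81, 84, 85, 87, 88}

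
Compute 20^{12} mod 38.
20

Using successive squaring:
Binary expansion of 12: 1100
Powers of 20 mod 38 (each is the square of the previous):
  20^1 ≡ 20 (mod 38)
  20^2 ≡ 20² = 400 ≡ 20 (mod 38)
  20^4 ≡ 20² = 400 ≡ 20 (mod 38)
  20^8 ≡ 20² = 400 ≡ 20 (mod 38)
12 = 8 + 4, so 20^12 = 20^8 × 20^4 ≡ 20 × 20 (mod 38)
Multiplying step by step:
  20 × 20 = 400 ≡ 20 (mod 38)
Result: 20^12 ≡ 20 (mod 38)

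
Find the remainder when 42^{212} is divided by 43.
By Fermat: 42^{42} ≡ 1 (mod 43). 212 = 5×42 + 2. So 42^{212} ≡ 42^{2} ≡ 1 (mod 43)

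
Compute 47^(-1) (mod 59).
54

Using Extended Euclidean Algorithm:
gcd(47, 59) = 1
Bezout coefficients: 47 × -5 + 59 × 4 = 1
So 47 × -5 ≡ 1 (mod 59)
The inverse is -5 mod 59 = 54
Verification: 47 × 54 = 2538 = 43 × 59 + 1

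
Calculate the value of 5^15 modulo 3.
Using Fermat: 5^{2} ≡ 1 (mod 3). 15 ≡ 1 (mod 2). So 5^{15} ≡ 5^{1} ≡ 2 (mod 3)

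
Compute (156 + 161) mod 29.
27

(156 + 161) = 317
317 mod 29 = 27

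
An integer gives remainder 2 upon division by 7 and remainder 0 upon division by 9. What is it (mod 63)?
M = 7 × 9 = 63. M₁ = 9, y₁ ≡ 4 (mod 7). M₂ = 7, y₂ ≡ 4 (mod 9). m = 2×9×4 + 0×7×4 ≡ 9 (mod 63). The smallest positive such number is 9.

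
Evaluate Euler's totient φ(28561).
26364

Prime factorization: 28561 = 13^4
Using the formula φ(n) = n × Π(1 - 1/p) for each prime factor p:
φ(28561) = 28561 × (1 - 1/13)
φ(28561) = 26364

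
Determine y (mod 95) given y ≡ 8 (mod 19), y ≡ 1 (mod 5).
46

Using the Chinese Remainder Theorem:
M = product of moduli = 95
For equation 1: M_1 = 5, 5 ≡ 5 (mod 19), inverse of 5 mod 19 is 4 (check: 5 × 4 = 20 ≡ 1 (mod 19))
For equation 2: M_2 = 19, 19 ≡ 4 (mod 5), inverse of 19 mod 5 is 4 (check: 4 × 4 = 16 ≡ 1 (mod 5))
Combine: y ≡ Σ r_i×M_i×(M_i⁻¹ mod m_i) = 8×5×4 + 1×19×4 = 160 + 76 = 236
236 mod 95 = 46
y ≡ 46 (mod 95)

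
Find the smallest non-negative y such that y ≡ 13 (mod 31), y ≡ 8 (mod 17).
416

Using the Chinese Remainder Theorem:
M = product of moduli = 527
For equation 1: M_1 = 17, 17 ≡ 17 (mod 31), inverse of 17 mod 31 is 11 (check: 17 × 11 = 187 ≡ 1 (mod 31))
For equation 2: M_2 = 31, 31 ≡ 14 (mod 17), inverse of 31 mod 17 is 11 (check: 14 × 11 = 154 ≡ 1 (mod 17))
Combine: y ≡ Σ r_i×M_i×(M_i⁻¹ mod m_i) = 13×17×11 + 8×31×11 = 2431 + 2728 = 5159
5159 mod 527 = 416
y ≡ 416 (mod 527)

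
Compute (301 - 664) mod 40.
37

(301 - 664) = -363
-363 mod 40 = 37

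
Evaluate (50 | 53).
(50/53) = 50^{26} mod 53 = -1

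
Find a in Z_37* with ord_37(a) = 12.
8 has order 12 mod 37 since 8^{12} ≡ 1 (mod 37) and no smaller power works.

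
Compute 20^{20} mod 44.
12

Using successive squaring:
Binary expansion of 20: 10100
Powers of 20 mod 44 (each is the square of the previous):
  20^1 ≡ 20 (mod 44)
  20^2 ≡ 20² = 400 ≡ 4 (mod 44)
  20^4 ≡ 4² = 16 ≡ 16 (mod 44)
  20^8 ≡ 16² = 256 ≡ 36 (mod 44)
  20^16 ≡ 36² = 1296 ≡ 20 (mod 44)
20 = 16 + 4, so 20^20 = 20^16 × 20^4 ≡ 20 × 16 (mod 44)
Multiplying step by step:
  20 × 16 = 320 ≡ 12 (mod 44)
Result: 20^20 ≡ 12 (mod 44)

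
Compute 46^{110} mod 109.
45

Using successive squaring:
Binary expansion of 110: 1101110
Powers of 46 mod 109 (each is the square of the previous):
  46^1 ≡ 46 (mod 109)
  46^2 ≡ 46² = 2116 ≡ 45 (mod 109)
  46^4 ≡ 45² = 2025 ≡ 63 (mod 109)
  46^8 ≡ 63² = 3969 ≡ 45 (mod 109)
  46^16 ≡ 45² = 2025 ≡ 63 (mod 109)
  46^32 ≡ 63² = 3969 ≡ 45 (mod 109)
  46^64 ≡ 45² = 2025 ≡ 63 (mod 109)
110 = 64 + 32 + 8 + 4 + 2, so 46^110 = 46^64 × 46^32 × 46^8 × 46^4 × 46^2 ≡ 63 × 45 × 45 × 63 × 45 (mod 109)
Multiplying step by step:
  63 × 45 = 2835 ≡ 1 (mod 109)
  1 × 45 = 45 ≡ 45 (mod 109)
  45 × 63 = 2835 ≡ 1 (mod 109)
  1 × 45 = 45 ≡ 45 (mod 109)
Result: 46^110 ≡ 45 (mod 109)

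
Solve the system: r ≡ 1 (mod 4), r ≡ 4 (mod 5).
M = 4 × 5 = 20. M₁ = 5, y₁ ≡ 1 (mod 4). M₂ = 4, y₂ ≡ 4 (mod 5). r = 1×5×1 + 4×4×4 ≡ 9 (mod 20)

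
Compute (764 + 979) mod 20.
3

(764 + 979) = 1743
1743 mod 20 = 3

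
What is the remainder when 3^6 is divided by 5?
6 = 4 + 2 (binary 110). Repeated squaring mod 5: 3^1 ≡ 3; 3^2 ≡ 3² = 9 ≡ 4; 3^4 ≡ 4² = 16 ≡ 1. Multiply: 3^6 = 3^4 × 3^2 ≡ 1 × 4 (mod 5): 1 × 4 = 4 ≡ 4. So 3^6 ≡ 4 (mod 5).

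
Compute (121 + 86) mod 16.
15

(121 + 86) = 207
207 mod 16 = 15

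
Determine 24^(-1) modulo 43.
24^(-1) ≡ 9 (mod 43). Verification: 24 × 9 = 216 ≡ 1 (mod 43)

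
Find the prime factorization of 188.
2^2 × 47

Divide by primes starting from smallest:
188 ÷ 2 = 94
94 ÷ 2 = 47
47 ÷ 47 = 1

188 = 2^2 × 47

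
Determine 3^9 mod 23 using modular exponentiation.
9 = 8 + 1 (binary 1001). Repeated squaring mod 23: 3^1 ≡ 3; 3^2 ≡ 3² = 9 ≡ 9; 3^4 ≡ 9² = 81 ≡ 12; 3^8 ≡ 12² = 144 ≡ 6. Multiply: 3^9 = 3^8 × 3^1 ≡ 6 × 3 (mod 23): 6 × 3 = 18 ≡ 18. So 3^9 ≡ 18 (mod 23).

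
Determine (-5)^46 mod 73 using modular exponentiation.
Using repeated squaring. (-5) ≡ 68 (mod 73). 46 = 32 + 8 + 4 + 2 (binary 101110). Repeated squaring mod 73: 68^1 ≡ 68; 68^2 ≡ 68² = 4624 ≡ 25; 68^4 ≡ 25² = 625 ≡ 41; 68^8 ≡ 41² = 1681 ≡ 2; 68^16 ≡ 2² = 4 ≡ 4; 68^32 ≡ 4² = 16 ≡ 16. Multiply: (-5)^46 ≡ 68^32 × 68^8 × 68^4 × 68^2 ≡ 16 × 2 × 41 × 25 (mod 73): 16 × 2 = 32 ≡ 32; 32 × 41 = 1312 ≡ 71; 71 × 25 = 1775 ≡ 23. So (-5)^46 ≡ 23 (mod 73).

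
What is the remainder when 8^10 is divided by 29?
10 = 8 + 2 (binary 1010). Repeated squaring mod 29: 8^1 ≡ 8; 8^2 ≡ 8² = 64 ≡ 6; 8^4 ≡ 6² = 36 ≡ 7; 8^8 ≡ 7² = 49 ≡ 20. Multiply: 8^10 = 8^8 × 8^2 ≡ 20 × 6 (mod 29): 20 × 6 = 120 ≡ 4. So 8^10 ≡ 4 (mod 29).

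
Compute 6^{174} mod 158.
8

Using successive squaring:
Binary expansion of 174: 10101110
Powers of 6 mod 158 (each is the square of the previous):
  6^1 ≡ 6 (mod 158)
  6^2 ≡ 6² = 36 ≡ 36 (mod 158)
  6^4 ≡ 36² = 1296 ≡ 32 (mod 158)
  6^8 ≡ 32² = 1024 ≡ 76 (mod 158)
  6^16 ≡ 76² = 5776 ≡ 88 (mod 158)
  6^32 ≡ 88² = 7744 ≡ 2 (mod 158)
  6^64 ≡ 2² = 4 ≡ 4 (mod 158)
  6^128 ≡ 4² = 16 ≡ 16 (mod 158)
174 = 128 + 32 + 8 + 4 + 2, so 6^174 = 6^128 × 6^32 × 6^8 × 6^4 × 6^2 ≡ 16 × 2 × 76 × 32 × 36 (mod 158)
Multiplying step by step:
  16 × 2 = 32 ≡ 32 (mod 158)
  32 × 76 = 2432 ≡ 62 (mod 158)
  62 × 32 = 1984 ≡ 88 (mod 158)
  88 × 36 = 3168 ≡ 8 (mod 158)
Result: 6^174 ≡ 8 (mod 158)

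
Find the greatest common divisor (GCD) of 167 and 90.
1

Using the Euclidean algorithm:
167 = 1 × 90 + 77
90 = 1 × 77 + 13
77 = 5 × 13 + 12
13 = 1 × 12 + 1
12 = 12 × 1 + 0

GCD(167, 90) = 1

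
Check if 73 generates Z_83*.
p - 1 = 82 has prime divisors 2, 41. Check 73^(82/q) mod 83 for each: 73^(82/2) = 73^41 ≡ 82, 73^(82/41) = 73^2 ≡ 17 (mod 83). None of these is 1, so 73 has order 82 = φ(83), so it is a primitive root mod 83.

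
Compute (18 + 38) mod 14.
0

(18 + 38) = 56
56 mod 14 = 0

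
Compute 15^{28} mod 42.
15

Using successive squaring:
Binary expansion of 28: 11100
Powers of 15 mod 42 (each is the square of the previous):
  15^1 ≡ 15 (mod 42)
  15^2 ≡ 15² = 225 ≡ 15 (mod 42)
  15^4 ≡ 15² = 225 ≡ 15 (mod 42)
  15^8 ≡ 15² = 225 ≡ 15 (mod 42)
  15^16 ≡ 15² = 225 ≡ 15 (mod 42)
28 = 16 + 8 + 4, so 15^28 = 15^16 × 15^8 × 15^4 ≡ 15 × 15 × 15 (mod 42)
Multiplying step by step:
  15 × 15 = 225 ≡ 15 (mod 42)
  15 × 15 = 225 ≡ 15 (mod 42)
Result: 15^28 ≡ 15 (mod 42)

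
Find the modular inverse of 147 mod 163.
147^(-1) ≡ 112 (mod 163). Verification: 147 × 112 = 16464 ≡ 1 (mod 163)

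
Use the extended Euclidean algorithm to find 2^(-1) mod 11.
Extended GCD: 2(-5) + 11(1) = 1. So 2^(-1) ≡ 6 ≡ 6 (mod 11). Verify: 2 × 6 = 12 ≡ 1 (mod 11)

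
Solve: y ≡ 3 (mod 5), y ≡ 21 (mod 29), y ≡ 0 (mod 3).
M = 5 × 29 × 3 = 435. M₁ = 87, y₁ ≡ 3 (mod 5). M₂ = 15, y₂ ≡ 2 (mod 29). M₃ = 145, y₃ ≡ 1 (mod 3). y = 3×87×3 + 21×15×2 + 0×145×1 ≡ 108 (mod 435)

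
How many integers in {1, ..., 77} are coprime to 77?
60

Prime factorization: 77 = 7 × 11
Using the formula φ(n) = n × Π(1 - 1/p) for each prime factor p:
φ(77) = 77 × (1 - 1/7) × (1 - 1/11)
φ(77) = 60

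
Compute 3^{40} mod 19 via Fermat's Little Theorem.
5

By Fermat's Little Theorem, a^(p-1) ≡ 1 (mod p) for prime p and gcd(a, p) = 1
Here p = 19, so 3^18 ≡ 1 (mod 19)
We can reduce the exponent: 40 mod 18 = 4
So 3^40 ≡ 3^4 (mod 19)
Computing: 3^4 mod 19 = 5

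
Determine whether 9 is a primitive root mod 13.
p - 1 = 12 has prime divisors 2, 3. Check 9^(12/q) mod 13 for each: 9^(12/2) = 9^6 ≡ 1, 9^(12/3) = 9^4 ≡ 9 (mod 13). Since 9^6 ≡ 1 (mod 13), the order of 9 divides 6 (in fact the order is 3) ≠ 12, so it is not a primitive root.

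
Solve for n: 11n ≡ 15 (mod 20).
5

Since gcd(11, 20) = 1 divides 15, a solution exists.
Multiply both sides by the inverse of 11 mod 20:
  11^(-1) mod 20 = 11
  x ≡ 11 × 15 ≡ 165 ≡ 5 (mod 20)
Verification: 11 × 5 = 55 = 2 × 20 + 15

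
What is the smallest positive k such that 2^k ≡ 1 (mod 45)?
Powers of 2 mod 45: 2^1≡2, 2^2≡4, 2^3≡8, 2^4≡16, 2^5≡32, 2^6≡19, 2^7≡38, 2^8≡31, 2^9≡17, 2^10≡34, 2^11≡23, 2^12≡1. Order = 12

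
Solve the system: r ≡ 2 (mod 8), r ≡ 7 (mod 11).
M = 8 × 11 = 88. M₁ = 11, y₁ ≡ 3 (mod 8). M₂ = 8, y₂ ≡ 7 (mod 11). r = 2×11×3 + 7×8×7 ≡ 18 (mod 88)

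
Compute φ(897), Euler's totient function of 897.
528

Prime factorization: 897 = 3 × 13 × 23
Using the formula φ(n) = n × Π(1 - 1/p) for each prime factor p:
φ(897) = 897 × (1 - 1/3) × (1 - 1/13) × (1 - 1/23)
φ(897) = 528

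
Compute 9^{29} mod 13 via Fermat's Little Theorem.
3

By Fermat's Little Theorem, a^(p-1) ≡ 1 (mod p) for prime p and gcd(a, p) = 1
Here p = 13, so 9^12 ≡ 1 (mod 13)
We can reduce the exponent: 29 mod 12 = 5
So 9^29 ≡ 9^5 (mod 13)
Computing: 9^5 mod 13 = 3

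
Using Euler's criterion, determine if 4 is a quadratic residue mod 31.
By Euler's criterion: 4^{15} ≡ 1 (mod 31). Since this equals 1, 4 is a QR.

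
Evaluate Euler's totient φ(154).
60

Prime factorization: 154 = 2 × 7 × 11
Using the formula φ(n) = n × Π(1 - 1/p) for each prime factor p:
φ(154) = 154 × (1 - 1/2) × (1 - 1/7) × (1 - 1/11)
φ(154) = 60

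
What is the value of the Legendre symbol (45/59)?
(45/59) = 45^{29} mod 59 = 1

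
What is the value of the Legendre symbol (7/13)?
(7/13) = 7^{6} mod 13 = -1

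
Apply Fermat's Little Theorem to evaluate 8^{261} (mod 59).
58

By Fermat's Little Theorem, a^(p-1) ≡ 1 (mod p) for prime p and gcd(a, p) = 1
Here p = 59, so 8^58 ≡ 1 (mod 59)
We can reduce the exponent: 261 mod 58 = 29
So 8^261 ≡ 8^29 (mod 59)
Computing: 8^29 mod 59 = 58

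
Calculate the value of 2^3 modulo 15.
3 = 2 + 1 (binary 11). Repeated squaring mod 15: 2^1 ≡ 2; 2^2 ≡ 2² = 4 ≡ 4. Multiply: 2^3 = 2^2 × 2^1 ≡ 4 × 2 (mod 15): 4 × 2 = 8 ≡ 8. So 2^3 ≡ 8 (mod 15).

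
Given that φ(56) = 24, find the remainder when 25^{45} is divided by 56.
By Euler: 25^{24} ≡ 1 (mod 56) since gcd(25, 56) = 1. 45 = 1×24 + 21. So 25^{45} ≡ 25^{21} ≡ 1 (mod 56)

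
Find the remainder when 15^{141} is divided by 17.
By Fermat: 15^{16} ≡ 1 (mod 17). 141 = 8×16 + 13. So 15^{141} ≡ 15^{13} ≡ 2 (mod 17)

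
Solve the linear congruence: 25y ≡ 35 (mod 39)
17

Since gcd(25, 39) = 1 divides 35, a solution exists.
Multiply both sides by the inverse of 25 mod 39:
  25^(-1) mod 39 = 25
  x ≡ 25 × 35 ≡ 875 ≡ 17 (mod 39)
Verification: 25 × 17 = 425 = 10 × 39 + 35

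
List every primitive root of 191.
Primitive roots mod 191: {19, 21, 22, 28, 29, 33, 35, 42, 44, 47, 53, 56, 57, 58, 61, 62, 63, 71, 73, 74, 76, 83, 87, 88, 89, 91, 93, 94, 95, 99, 101, 105, 106, 110, 111, 112, 113, 114, 116, 119, 123, 124, 126, 127, 131, 132, 137, 140, 141, 143, 145, 146, 148, 151, 157, 164, 165, 167, 168, 171, 173, 174, 175, 176, 178, 179, 181, 182, 183, 187, 188, 189}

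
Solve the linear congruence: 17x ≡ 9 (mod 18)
9

Since gcd(17, 18) = 1 divides 9, a solution exists.
Multiply both sides by the inverse of 17 mod 18:
  17^(-1) mod 18 = 17
  x ≡ 17 × 9 ≡ 153 ≡ 9 (mod 18)
Verification: 17 × 9 = 153 = 8 × 18 + 9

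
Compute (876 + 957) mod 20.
13

(876 + 957) = 1833
1833 mod 20 = 13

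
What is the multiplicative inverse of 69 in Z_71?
69^(-1) ≡ 35 (mod 71). Verification: 69 × 35 = 2415 ≡ 1 (mod 71)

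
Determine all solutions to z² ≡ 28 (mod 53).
The square roots of 28 mod 53 are 44 and 9. Verify: 44² = 1936 ≡ 28 (mod 53)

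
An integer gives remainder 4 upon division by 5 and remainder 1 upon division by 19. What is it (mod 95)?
M = 5 × 19 = 95. M₁ = 19, y₁ ≡ 4 (mod 5). M₂ = 5, y₂ ≡ 4 (mod 19). y = 4×19×4 + 1×5×4 ≡ 39 (mod 95). The smallest positive such number is 39.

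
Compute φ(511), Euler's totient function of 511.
432

Prime factorization: 511 = 7 × 73
Using the formula φ(n) = n × Π(1 - 1/p) for each prime factor p:
φ(511) = 511 × (1 - 1/7) × (1 - 1/73)
φ(511) = 432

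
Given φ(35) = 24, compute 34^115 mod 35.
By Euler: 34^{24} ≡ 1 (mod 35) since gcd(34, 35) = 1. 115 = 4×24 + 19. So 34^{115} ≡ 34^{19} ≡ 34 (mod 35)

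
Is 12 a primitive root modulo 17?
Yes

To verify, check if 12^(16/q) ≢ 1 (mod 17) for each prime divisor q of 16
Divisors of 16 = 16: [1, 2, 4, 8, 16]
  12^(16/2) = 12^8 ≡ 16 (mod 17)
Conclusion: 12 is a primitive root modulo 17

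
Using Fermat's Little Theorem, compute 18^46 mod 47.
By Fermat's Little Theorem, 18^{46} ≡ 1 (mod 47) since 47 is prime and gcd(18, 47) = 1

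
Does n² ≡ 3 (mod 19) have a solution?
By Euler's criterion: 3^{9} ≡ 18 (mod 19). Since this equals -1 (≡ 18), 3 is not a QR.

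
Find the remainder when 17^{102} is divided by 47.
By Fermat: 17^{46} ≡ 1 (mod 47). 102 = 2×46 + 10. So 17^{102} ≡ 17^{10} ≡ 28 (mod 47)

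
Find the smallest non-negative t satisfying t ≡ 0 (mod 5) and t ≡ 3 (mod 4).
M = 5 × 4 = 20. M₁ = 4, y₁ ≡ 4 (mod 5). M₂ = 5, y₂ ≡ 1 (mod 4). t = 0×4×4 + 3×5×1 ≡ 15 (mod 20)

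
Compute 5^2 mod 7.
2 = 2 (binary 10). Repeated squaring mod 7: 5^1 ≡ 5; 5^2 ≡ 5² = 25 ≡ 4. So 5^2 ≡ 4 (mod 7).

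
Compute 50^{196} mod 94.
12

Using successive squaring:
Binary expansion of 196: 11000100
Powers of 50 mod 94 (each is the square of the previous):
  50^1 ≡ 50 (mod 94)
  50^2 ≡ 50² = 2500 ≡ 56 (mod 94)
  50^4 ≡ 56² = 3136 ≡ 34 (mod 94)
  50^8 ≡ 34² = 1156 ≡ 28 (mod 94)
  50^16 ≡ 28² = 784 ≡ 32 (mod 94)
  50^32 ≡ 32² = 1024 ≡ 84 (mod 94)
  50^64 ≡ 84² = 7056 ≡ 6 (mod 94)
  50^128 ≡ 6² = 36 ≡ 36 (mod 94)
196 = 128 + 64 + 4, so 50^196 = 50^128 × 50^64 × 50^4 ≡ 36 × 6 × 34 (mod 94)
Multiplying step by step:
  36 × 6 = 216 ≡ 28 (mod 94)
  28 × 34 = 952 ≡ 12 (mod 94)
Result: 50^196 ≡ 12 (mod 94)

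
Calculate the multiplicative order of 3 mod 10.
Powers of 3 mod 10: 3^1≡3, 3^2≡9, 3^3≡7, 3^4≡1. Order = 4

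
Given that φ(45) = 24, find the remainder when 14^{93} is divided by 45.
By Euler: 14^{24} ≡ 1 (mod 45) since gcd(14, 45) = 1. 93 = 3×24 + 21. So 14^{93} ≡ 14^{21} ≡ 44 (mod 45)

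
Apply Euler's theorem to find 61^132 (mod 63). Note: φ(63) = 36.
By Euler: 61^{36} ≡ 1 (mod 63) since gcd(61, 63) = 1. 132 = 3×36 + 24. So 61^{132} ≡ 61^{24} ≡ 1 (mod 63)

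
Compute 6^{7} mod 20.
16

Using successive squaring:
Binary expansion of 7: 111
Powers of 6 mod 20 (each is the square of the previous):
  6^1 ≡ 6 (mod 20)
  6^2 ≡ 6² = 36 ≡ 16 (mod 20)
  6^4 ≡ 16² = 256 ≡ 16 (mod 20)
7 = 4 + 2 + 1, so 6^7 = 6^4 × 6^2 × 6^1 ≡ 16 × 16 × 6 (mod 20)
Multiplying step by step:
  16 × 16 = 256 ≡ 16 (mod 20)
  16 × 6 = 96 ≡ 16 (mod 20)
Result: 6^7 ≡ 16 (mod 20)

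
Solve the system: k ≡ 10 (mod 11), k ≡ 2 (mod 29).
M = 11 × 29 = 319. M₁ = 29, y₁ ≡ 8 (mod 11). M₂ = 11, y₂ ≡ 8 (mod 29). k = 10×29×8 + 2×11×8 ≡ 263 (mod 319)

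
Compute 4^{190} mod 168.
88

Using successive squaring:
Binary expansion of 190: 10111110
Powers of 4 mod 168 (each is the square of the previous):
  4^1 ≡ 4 (mod 168)
  4^2 ≡ 4² = 16 ≡ 16 (mod 168)
  4^4 ≡ 16² = 256 ≡ 88 (mod 168)
  4^8 ≡ 88² = 7744 ≡ 16 (mod 168)
  4^16 ≡ 16² = 256 ≡ 88 (mod 168)
  4^32 ≡ 88² = 7744 ≡ 16 (mod 168)
  4^64 ≡ 16² = 256 ≡ 88 (mod 168)
  4^128 ≡ 88² = 7744 ≡ 16 (mod 168)
190 = 128 + 32 + 16 + 8 + 4 + 2, so 4^190 = 4^128 × 4^32 × 4^16 × 4^8 × 4^4 × 4^2 ≡ 16 × 16 × 88 × 16 × 88 × 16 (mod 168)
Multiplying step by step:
  16 × 16 = 256 ≡ 88 (mod 168)
  88 × 88 = 7744 ≡ 16 (mod 168)
  16 × 16 = 256 ≡ 88 (mod 168)
  88 × 88 = 7744 ≡ 16 (mod 168)
  16 × 16 = 256 ≡ 88 (mod 168)
Result: 4^190 ≡ 88 (mod 168)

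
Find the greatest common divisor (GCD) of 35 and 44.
1

Using the Euclidean algorithm:
35 = 0 × 44 + 35
44 = 1 × 35 + 9
35 = 3 × 9 + 8
9 = 1 × 8 + 1
8 = 8 × 1 + 0

GCD(35, 44) = 1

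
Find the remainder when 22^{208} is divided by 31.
By Fermat: 22^{30} ≡ 1 (mod 31). 208 = 6×30 + 28. So 22^{208} ≡ 22^{28} ≡ 18 (mod 31)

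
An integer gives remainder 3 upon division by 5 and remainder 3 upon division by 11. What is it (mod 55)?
M = 5 × 11 = 55. M₁ = 11, y₁ ≡ 1 (mod 5). M₂ = 5, y₂ ≡ 9 (mod 11). t = 3×11×1 + 3×5×9 ≡ 3 (mod 55). The smallest positive such number is 3.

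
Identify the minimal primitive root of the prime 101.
p - 1 = 100 has prime divisors 2, 5. h is a primitive root mod 101 iff h^(100/q) ≢ 1 (mod 101) for each such q.
h = 2: 2^50 ≡ 100, 2^20 ≡ 95 (mod 101); none is 1, so 2 has order 100 and is a primitive root.
The smallest primitive root mod 101 is g = 2.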